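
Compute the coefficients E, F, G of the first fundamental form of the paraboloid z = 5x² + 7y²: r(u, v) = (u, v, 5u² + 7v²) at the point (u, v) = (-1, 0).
E = 101;  F = 0;  G = 1

Partials: r_u = (1, 0, 10*u), r_v = (0, 1, 14*v). As functions of (u, v):
  E = r_u · r_u = 100*u^2 + 1,
  F = r_u · r_v = 140*u*v,
  G = r_v · r_v = 196*v^2 + 1.
Evaluating at (u, v) = (-1, 0): E = 101, F = 0, G = 1.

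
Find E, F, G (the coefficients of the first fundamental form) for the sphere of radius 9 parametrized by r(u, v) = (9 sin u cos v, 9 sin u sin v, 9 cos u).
E = 81;  F = 0;  G = 81*sin(u)^2

Compute partials: r_u = (9*cos(u)*cos(v), 9*sin(v)*cos(u), -9*sin(u)), r_v = (-9*sin(u)*sin(v), 9*sin(u)*cos(v), 0). Then
  E = r_u · r_u = 81,
  F = r_u · r_v = 0,
  G = r_v · r_v = 81*sin(u)^2.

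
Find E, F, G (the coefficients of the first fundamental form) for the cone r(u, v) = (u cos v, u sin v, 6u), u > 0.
E = 37;  F = 0;  G = u^2

Compute partials: r_u = (cos(v), sin(v), 6), r_v = (-u*sin(v), u*cos(v), 0). Then
  E = r_u · r_u = 37,
  F = r_u · r_v = 0,
  G = r_v · r_v = u^2.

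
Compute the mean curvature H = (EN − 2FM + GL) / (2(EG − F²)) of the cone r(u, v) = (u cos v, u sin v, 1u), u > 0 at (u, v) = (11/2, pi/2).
H = sqrt(2)/22

With E = 2, F = 0, G = u^2, L = 0, M = 0, N = sqrt(2)*u^2/(2*Abs(u)), assemble
  H = (EN − 2FM + GL) / (2(EG − F²)) = sqrt(2)/(4*Abs(u)).
At (u, v) = (11/2, pi/2): H = sqrt(2)/22.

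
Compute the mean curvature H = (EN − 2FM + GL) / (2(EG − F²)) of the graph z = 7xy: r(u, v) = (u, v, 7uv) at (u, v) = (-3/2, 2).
H = 8232*sqrt(1229)/1510441

With E = 49*v^2 + 1, F = 49*u*v, G = 49*u^2 + 1, L = 0, M = 7/sqrt(49*u^2 + 49*v^2 + 1), N = 0, assemble
  H = (EN − 2FM + GL) / (2(EG − F²)) = -343*u*v/(49*u^2 + 49*v^2 + 1)^(3/2).
At (u, v) = (-3/2, 2): H = 8232*sqrt(1229)/1510441.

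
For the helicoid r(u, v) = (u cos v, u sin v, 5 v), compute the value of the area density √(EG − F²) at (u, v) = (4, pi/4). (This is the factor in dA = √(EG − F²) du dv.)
√(EG − F²)|_{(4, pi/4)} = sqrt(41)

E = 1, F = 0, G = u^2 + 25, so EG − F² = u^2 + 25. Taking the positive square root: √(EG − F²) = sqrt(u^2 + 25). At (u, v) = (4, pi/4): sqrt(41).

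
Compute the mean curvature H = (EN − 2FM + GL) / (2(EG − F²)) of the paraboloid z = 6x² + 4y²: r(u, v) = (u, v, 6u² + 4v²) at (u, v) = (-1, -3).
H = 4042*sqrt(721)/519841

With E = 144*u^2 + 1, F = 96*u*v, G = 64*v^2 + 1, L = 12/sqrt(144*u^2 + 64*v^2 + 1), M = 0, N = 8/sqrt(144*u^2 + 64*v^2 + 1), assemble
  H = (EN − 2FM + GL) / (2(EG − F²)) = 2*(288*u^2 + 192*v^2 + 5)/(144*u^2 + 64*v^2 + 1)^(3/2).
At (u, v) = (-1, -3): H = 4042*sqrt(721)/519841.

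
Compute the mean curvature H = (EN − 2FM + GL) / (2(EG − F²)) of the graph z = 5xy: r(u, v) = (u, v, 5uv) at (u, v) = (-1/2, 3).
H = 1500*sqrt(929)/863041

With E = 25*v^2 + 1, F = 25*u*v, G = 25*u^2 + 1, L = 0, M = 5/sqrt(25*u^2 + 25*v^2 + 1), N = 0, assemble
  H = (EN − 2FM + GL) / (2(EG − F²)) = -125*u*v/(25*u^2 + 25*v^2 + 1)^(3/2).
At (u, v) = (-1/2, 3): H = 1500*sqrt(929)/863041.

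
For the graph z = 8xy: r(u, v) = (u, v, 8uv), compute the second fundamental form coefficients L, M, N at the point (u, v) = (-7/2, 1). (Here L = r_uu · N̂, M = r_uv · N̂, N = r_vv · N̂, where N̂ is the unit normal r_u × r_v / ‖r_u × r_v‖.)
L = 0;  M = 8*sqrt(849)/849;  N = 0

Compute the unit normal N̂(u, v) = (-8*v/sqrt(64*u^2 + 64*v^2 + 1), -8*u/sqrt(64*u^2 + 64*v^2 + 1), 1/sqrt(64*u^2 + 64*v^2 + 1)), and the second partials r_uu, r_uv, r_vv. Take dot products:
  L(u, v) = r_uu · N̂ = 0,
  M(u, v) = r_uv · N̂ = 8/sqrt(64*u^2 + 64*v^2 + 1),
  N(u, v) = r_vv · N̂ = 0.
Evaluating at (u, v) = (-7/2, 1):
  L = 0, M = 8*sqrt(849)/849, N = 0.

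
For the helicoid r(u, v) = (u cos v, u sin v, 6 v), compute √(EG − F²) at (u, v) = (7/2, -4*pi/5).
√(EG − F²)|_{(7/2, -4*pi/5)} = sqrt(193)/2

E = 1, F = 0, G = u^2 + 36; EG − F² = u^2 + 36; √(EG − F²) = sqrt(u^2 + 36). At the given point: sqrt(193)/2.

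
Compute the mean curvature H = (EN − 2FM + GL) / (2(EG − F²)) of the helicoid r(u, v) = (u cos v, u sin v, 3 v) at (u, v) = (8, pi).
H = 0

With E = 1, F = 0, G = u^2 + 9, L = 0, M = -3/sqrt(u^2 + 9), N = 0, assemble
  H = (EN − 2FM + GL) / (2(EG − F²)) = 0.
At (u, v) = (8, pi): H = 0.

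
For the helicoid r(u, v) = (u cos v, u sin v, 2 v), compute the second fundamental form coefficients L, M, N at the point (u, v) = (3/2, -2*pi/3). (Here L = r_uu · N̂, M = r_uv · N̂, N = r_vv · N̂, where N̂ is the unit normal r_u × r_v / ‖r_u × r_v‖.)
L = 0;  M = -4/5;  N = 0

Compute the unit normal N̂(u, v) = (2*sin(v)/sqrt(u^2 + 4), -2*cos(v)/sqrt(u^2 + 4), u/sqrt(u^2 + 4)), and the second partials r_uu, r_uv, r_vv. Take dot products:
  L(u, v) = r_uu · N̂ = 0,
  M(u, v) = r_uv · N̂ = -2/sqrt(u^2 + 4),
  N(u, v) = r_vv · N̂ = 0.
Evaluating at (u, v) = (3/2, -2*pi/3):
  L = 0, M = -4/5, N = 0.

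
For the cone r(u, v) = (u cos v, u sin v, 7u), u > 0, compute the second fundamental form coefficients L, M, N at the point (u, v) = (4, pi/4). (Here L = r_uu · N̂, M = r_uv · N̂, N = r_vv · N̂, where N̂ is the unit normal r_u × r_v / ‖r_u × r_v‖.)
L = 0;  M = 0;  N = 14*sqrt(2)/5

Compute the unit normal N̂(u, v) = (-7*sqrt(2)*u*cos(v)/(10*Abs(u)), -7*sqrt(2)*u*sin(v)/(10*Abs(u)), sqrt(2)*u/(10*Abs(u))), and the second partials r_uu, r_uv, r_vv. Take dot products:
  L(u, v) = r_uu · N̂ = 0,
  M(u, v) = r_uv · N̂ = 0,
  N(u, v) = r_vv · N̂ = 7*sqrt(2)*u^2/(10*Abs(u)).
Evaluating at (u, v) = (4, pi/4):
  L = 0, M = 0, N = 14*sqrt(2)/5.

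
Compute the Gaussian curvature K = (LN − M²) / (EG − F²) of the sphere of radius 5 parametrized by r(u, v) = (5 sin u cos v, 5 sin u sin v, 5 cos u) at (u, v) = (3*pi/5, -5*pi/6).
K = 1/25

Coefficients of the first fundamental form: E = 25, F = 0, G = 25*sin(u)^2.
Coefficients of the second fundamental form: L = -5*sin(u)/Abs(sin(u)), M = 0, N = -5*sin(u)^3/Abs(sin(u)).
Assemble K = (LN − M²)/(EG − F²) = 1/25. At (u, v) = (3*pi/5, -5*pi/6): K = 1/25.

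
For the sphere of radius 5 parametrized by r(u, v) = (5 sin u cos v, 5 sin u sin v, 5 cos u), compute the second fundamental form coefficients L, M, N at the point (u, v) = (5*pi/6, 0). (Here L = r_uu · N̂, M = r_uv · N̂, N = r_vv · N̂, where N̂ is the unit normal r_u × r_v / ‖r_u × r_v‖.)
L = -5;  M = 0;  N = -5/4

Compute the unit normal N̂(u, v) = (sin(u)^2*cos(v)/Abs(sin(u)), sin(u)^2*sin(v)/Abs(sin(u)), sin(2*u)/(2*Abs(sin(u)))), and the second partials r_uu, r_uv, r_vv. Take dot products:
  L(u, v) = r_uu · N̂ = -5*sin(u)/Abs(sin(u)),
  M(u, v) = r_uv · N̂ = 0,
  N(u, v) = r_vv · N̂ = -5*sin(u)^3/Abs(sin(u)).
Evaluating at (u, v) = (5*pi/6, 0):
  L = -5, M = 0, N = -5/4.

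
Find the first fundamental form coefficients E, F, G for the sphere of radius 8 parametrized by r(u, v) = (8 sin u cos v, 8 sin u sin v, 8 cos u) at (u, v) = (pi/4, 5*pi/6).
E = 64;  F = 0;  G = 32

Partials: r_u = (8*cos(u)*cos(v), 8*sin(v)*cos(u), -8*sin(u)), r_v = (-8*sin(u)*sin(v), 8*sin(u)*cos(v), 0). As functions of (u, v):
  E = r_u · r_u = 64,
  F = r_u · r_v = 0,
  G = r_v · r_v = 64*sin(u)^2.
Evaluating at (u, v) = (pi/4, 5*pi/6): E = 64, F = 0, G = 32.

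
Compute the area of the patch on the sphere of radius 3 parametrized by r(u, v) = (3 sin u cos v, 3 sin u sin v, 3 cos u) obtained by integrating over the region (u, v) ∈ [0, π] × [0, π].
Area = 18*pi

Area = ∫∫ √(EG − F²) du dv with √(EG − F²) = 9*Abs(sin(u)). Integrating over [0, π] × [0, π] gives 18*pi.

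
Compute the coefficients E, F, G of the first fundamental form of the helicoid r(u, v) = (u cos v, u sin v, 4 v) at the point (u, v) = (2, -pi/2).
E = 1;  F = 0;  G = 20

Partials: r_u = (cos(v), sin(v), 0), r_v = (-u*sin(v), u*cos(v), 4). As functions of (u, v):
  E = r_u · r_u = 1,
  F = r_u · r_v = 0,
  G = r_v · r_v = u^2 + 16.
Evaluating at (u, v) = (2, -pi/2): E = 1, F = 0, G = 20.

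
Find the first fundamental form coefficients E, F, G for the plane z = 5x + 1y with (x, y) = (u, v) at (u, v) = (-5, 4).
E = 26;  F = 5;  G = 2

Partials: r_u = (1, 0, 5), r_v = (0, 1, 1). As functions of (u, v):
  E = r_u · r_u = 26,
  F = r_u · r_v = 5,
  G = r_v · r_v = 2.
Evaluating at (u, v) = (-5, 4): E = 26, F = 5, G = 2.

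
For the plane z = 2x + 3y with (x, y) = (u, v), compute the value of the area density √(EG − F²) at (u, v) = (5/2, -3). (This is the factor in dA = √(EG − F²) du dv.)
√(EG − F²)|_{(5/2, -3)} = sqrt(14)

E = 5, F = 6, G = 10, so EG − F² = 14. Taking the positive square root: √(EG − F²) = sqrt(14). At (u, v) = (5/2, -3): sqrt(14).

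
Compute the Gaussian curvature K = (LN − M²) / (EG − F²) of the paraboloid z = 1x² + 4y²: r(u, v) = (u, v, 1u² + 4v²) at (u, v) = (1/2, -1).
K = 4/1089

Coefficients of the first fundamental form: E = 4*u^2 + 1, F = 16*u*v, G = 64*v^2 + 1.
Coefficients of the second fundamental form: L = 2/sqrt(4*u^2 + 64*v^2 + 1), M = 0, N = 8/sqrt(4*u^2 + 64*v^2 + 1).
Assemble K = (LN − M²)/(EG − F²) = 16/(16*u^4 + 512*u^2*v^2 + 8*u^2 + 4096*v^4 + 128*v^2 + 1). At (u, v) = (1/2, -1): K = 4/1089.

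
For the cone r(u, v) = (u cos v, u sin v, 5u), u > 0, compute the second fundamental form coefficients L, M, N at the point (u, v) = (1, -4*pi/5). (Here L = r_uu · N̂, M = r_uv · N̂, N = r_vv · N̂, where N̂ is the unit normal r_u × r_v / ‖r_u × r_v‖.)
L = 0;  M = 0;  N = 5*sqrt(26)/26

Compute the unit normal N̂(u, v) = (-5*sqrt(26)*u*cos(v)/(26*Abs(u)), -5*sqrt(26)*u*sin(v)/(26*Abs(u)), sqrt(26)*u/(26*Abs(u))), and the second partials r_uu, r_uv, r_vv. Take dot products:
  L(u, v) = r_uu · N̂ = 0,
  M(u, v) = r_uv · N̂ = 0,
  N(u, v) = r_vv · N̂ = 5*sqrt(26)*u^2/(26*Abs(u)).
Evaluating at (u, v) = (1, -4*pi/5):
  L = 0, M = 0, N = 5*sqrt(26)/26.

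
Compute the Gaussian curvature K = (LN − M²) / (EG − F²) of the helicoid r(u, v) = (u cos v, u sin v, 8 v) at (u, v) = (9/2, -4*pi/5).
K = -1024/113569

Coefficients of the first fundamental form: E = 1, F = 0, G = u^2 + 64.
Coefficients of the second fundamental form: L = 0, M = -8/sqrt(u^2 + 64), N = 0.
Assemble K = (LN − M²)/(EG − F²) = -64/(u^2 + 64)^2. At (u, v) = (9/2, -4*pi/5): K = -1024/113569.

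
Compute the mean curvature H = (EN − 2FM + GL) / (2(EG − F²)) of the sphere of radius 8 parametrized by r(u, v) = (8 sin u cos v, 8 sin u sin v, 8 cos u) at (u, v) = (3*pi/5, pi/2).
H = -1/8

With E = 64, F = 0, G = 64*sin(u)^2, L = -8*sin(u)/Abs(sin(u)), M = 0, N = -8*sin(u)^3/Abs(sin(u)), assemble
  H = (EN − 2FM + GL) / (2(EG − F²)) = -sin(u)/(8*Abs(sin(u))).
At (u, v) = (3*pi/5, pi/2): H = -1/8.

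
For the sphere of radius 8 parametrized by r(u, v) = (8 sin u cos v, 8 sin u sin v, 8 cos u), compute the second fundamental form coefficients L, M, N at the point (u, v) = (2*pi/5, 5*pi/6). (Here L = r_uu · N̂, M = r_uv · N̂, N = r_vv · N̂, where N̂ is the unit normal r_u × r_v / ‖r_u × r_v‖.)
L = -8;  M = 0;  N = -5 - sqrt(5)

Compute the unit normal N̂(u, v) = (sin(u)^2*cos(v)/Abs(sin(u)), sin(u)^2*sin(v)/Abs(sin(u)), sin(2*u)/(2*Abs(sin(u)))), and the second partials r_uu, r_uv, r_vv. Take dot products:
  L(u, v) = r_uu · N̂ = -8*sin(u)/Abs(sin(u)),
  M(u, v) = r_uv · N̂ = 0,
  N(u, v) = r_vv · N̂ = -8*sin(u)^3/Abs(sin(u)).
Evaluating at (u, v) = (2*pi/5, 5*pi/6):
  L = -8, M = 0, N = -5 - sqrt(5).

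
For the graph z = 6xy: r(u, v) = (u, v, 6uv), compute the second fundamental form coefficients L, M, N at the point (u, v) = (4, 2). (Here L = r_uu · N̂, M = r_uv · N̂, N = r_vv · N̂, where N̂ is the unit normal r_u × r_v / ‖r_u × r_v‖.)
L = 0;  M = 6*sqrt(721)/721;  N = 0

Compute the unit normal N̂(u, v) = (-6*v/sqrt(36*u^2 + 36*v^2 + 1), -6*u/sqrt(36*u^2 + 36*v^2 + 1), 1/sqrt(36*u^2 + 36*v^2 + 1)), and the second partials r_uu, r_uv, r_vv. Take dot products:
  L(u, v) = r_uu · N̂ = 0,
  M(u, v) = r_uv · N̂ = 6/sqrt(36*u^2 + 36*v^2 + 1),
  N(u, v) = r_vv · N̂ = 0.
Evaluating at (u, v) = (4, 2):
  L = 0, M = 6*sqrt(721)/721, N = 0.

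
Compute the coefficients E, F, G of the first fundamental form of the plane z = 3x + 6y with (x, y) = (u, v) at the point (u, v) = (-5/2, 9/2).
E = 10;  F = 18;  G = 37

Partials: r_u = (1, 0, 3), r_v = (0, 1, 6). As functions of (u, v):
  E = r_u · r_u = 10,
  F = r_u · r_v = 18,
  G = r_v · r_v = 37.
Evaluating at (u, v) = (-5/2, 9/2): E = 10, F = 18, G = 37.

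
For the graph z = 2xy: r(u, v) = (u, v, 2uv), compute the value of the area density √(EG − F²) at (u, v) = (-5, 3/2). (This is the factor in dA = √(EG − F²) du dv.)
√(EG − F²)|_{(-5, 3/2)} = sqrt(110)

E = 4*v^2 + 1, F = 4*u*v, G = 4*u^2 + 1, so EG − F² = 4*u^2 + 4*v^2 + 1. Taking the positive square root: √(EG − F²) = sqrt(4*u^2 + 4*v^2 + 1). At (u, v) = (-5, 3/2): sqrt(110).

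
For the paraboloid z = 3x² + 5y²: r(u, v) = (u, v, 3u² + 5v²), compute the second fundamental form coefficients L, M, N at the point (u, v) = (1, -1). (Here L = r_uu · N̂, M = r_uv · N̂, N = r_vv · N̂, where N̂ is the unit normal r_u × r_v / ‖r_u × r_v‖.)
L = 6*sqrt(137)/137;  M = 0;  N = 10*sqrt(137)/137

Compute the unit normal N̂(u, v) = (-6*u/sqrt(36*u^2 + 100*v^2 + 1), -10*v/sqrt(36*u^2 + 100*v^2 + 1), 1/sqrt(36*u^2 + 100*v^2 + 1)), and the second partials r_uu, r_uv, r_vv. Take dot products:
  L(u, v) = r_uu · N̂ = 6/sqrt(36*u^2 + 100*v^2 + 1),
  M(u, v) = r_uv · N̂ = 0,
  N(u, v) = r_vv · N̂ = 10/sqrt(36*u^2 + 100*v^2 + 1).
Evaluating at (u, v) = (1, -1):
  L = 6*sqrt(137)/137, M = 0, N = 10*sqrt(137)/137.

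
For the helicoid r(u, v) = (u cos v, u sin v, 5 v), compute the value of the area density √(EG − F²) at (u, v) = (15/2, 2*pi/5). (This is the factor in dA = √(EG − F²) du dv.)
√(EG − F²)|_{(15/2, 2*pi/5)} = 5*sqrt(13)/2

E = 1, F = 0, G = u^2 + 25, so EG − F² = u^2 + 25. Taking the positive square root: √(EG − F²) = sqrt(u^2 + 25). At (u, v) = (15/2, 2*pi/5): 5*sqrt(13)/2.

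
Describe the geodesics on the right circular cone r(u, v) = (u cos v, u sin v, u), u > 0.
The cone is flat away from the apex (K = 0). Slitting along a generator and unrolling gives an isometry to a sector of the plane; geodesics are the pre-images of straight lines in that sector. In particular, generators (v = const) are geodesics, and generic geodesics spiral from a minimum-distance point before returning to infinity.

For this cone, E = 2, F = 0, G = u², so EG − F² = 2u² > 0 (u > 0), and direct computation gives K = 0 away from the apex. Flatness lets us unroll the cone along a generator into a planar sector of angle 2π/√2 = π√2 ≈ 4.44 rad; geodesics on the cone are exactly the curves that develop to straight lines in this sector. Generators (v = const) develop to rays through the sector's vertex and are geodesics; the circles u = const develop to circular arcs and are not geodesics.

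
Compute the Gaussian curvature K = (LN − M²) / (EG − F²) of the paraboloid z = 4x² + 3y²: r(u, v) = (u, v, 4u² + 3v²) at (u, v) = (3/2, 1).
K = 48/32761

Coefficients of the first fundamental form: E = 64*u^2 + 1, F = 48*u*v, G = 36*v^2 + 1.
Coefficients of the second fundamental form: L = 8/sqrt(64*u^2 + 36*v^2 + 1), M = 0, N = 6/sqrt(64*u^2 + 36*v^2 + 1).
Assemble K = (LN − M²)/(EG − F²) = 48/(4096*u^4 + 4608*u^2*v^2 + 128*u^2 + 1296*v^4 + 72*v^2 + 1). At (u, v) = (3/2, 1): K = 48/32761.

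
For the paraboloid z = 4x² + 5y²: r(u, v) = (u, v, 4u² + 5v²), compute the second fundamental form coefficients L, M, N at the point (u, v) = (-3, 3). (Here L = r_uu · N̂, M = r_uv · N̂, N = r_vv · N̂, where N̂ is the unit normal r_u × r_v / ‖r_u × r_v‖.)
L = 8*sqrt(1477)/1477;  M = 0;  N = 10*sqrt(1477)/1477

Compute the unit normal N̂(u, v) = (-8*u/sqrt(64*u^2 + 100*v^2 + 1), -10*v/sqrt(64*u^2 + 100*v^2 + 1), 1/sqrt(64*u^2 + 100*v^2 + 1)), and the second partials r_uu, r_uv, r_vv. Take dot products:
  L(u, v) = r_uu · N̂ = 8/sqrt(64*u^2 + 100*v^2 + 1),
  M(u, v) = r_uv · N̂ = 0,
  N(u, v) = r_vv · N̂ = 10/sqrt(64*u^2 + 100*v^2 + 1).
Evaluating at (u, v) = (-3, 3):
  L = 8*sqrt(1477)/1477, M = 0, N = 10*sqrt(1477)/1477.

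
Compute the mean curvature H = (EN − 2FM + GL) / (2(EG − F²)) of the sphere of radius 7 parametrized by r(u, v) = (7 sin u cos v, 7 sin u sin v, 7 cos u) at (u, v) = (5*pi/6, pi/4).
H = -1/7

With E = 49, F = 0, G = 49*sin(u)^2, L = -7*sin(u)/Abs(sin(u)), M = 0, N = -7*sin(u)^3/Abs(sin(u)), assemble
  H = (EN − 2FM + GL) / (2(EG − F²)) = -sin(u)/(7*Abs(sin(u))).
At (u, v) = (5*pi/6, pi/4): H = -1/7.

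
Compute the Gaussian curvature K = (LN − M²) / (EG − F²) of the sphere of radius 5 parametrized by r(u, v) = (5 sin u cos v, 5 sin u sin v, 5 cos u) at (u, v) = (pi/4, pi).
K = 1/25

Coefficients of the first fundamental form: E = 25, F = 0, G = 25*sin(u)^2.
Coefficients of the second fundamental form: L = -5*sin(u)/Abs(sin(u)), M = 0, N = -5*sin(u)^3/Abs(sin(u)).
Assemble K = (LN − M²)/(EG − F²) = 1/25. At (u, v) = (pi/4, pi): K = 1/25.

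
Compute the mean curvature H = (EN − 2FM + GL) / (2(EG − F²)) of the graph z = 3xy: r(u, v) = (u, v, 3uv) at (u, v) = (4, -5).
H = 27*sqrt(370)/6845

With E = 9*v^2 + 1, F = 9*u*v, G = 9*u^2 + 1, L = 0, M = 3/sqrt(9*u^2 + 9*v^2 + 1), N = 0, assemble
  H = (EN − 2FM + GL) / (2(EG − F²)) = -27*u*v/(9*u^2 + 9*v^2 + 1)^(3/2).
At (u, v) = (4, -5): H = 27*sqrt(370)/6845.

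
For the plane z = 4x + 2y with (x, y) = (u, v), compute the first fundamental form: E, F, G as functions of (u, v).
E = 17;  F = 8;  G = 5

Compute partials: r_u = (1, 0, 4), r_v = (0, 1, 2). Then
  E = r_u · r_u = 17,
  F = r_u · r_v = 8,
  G = r_v · r_v = 5.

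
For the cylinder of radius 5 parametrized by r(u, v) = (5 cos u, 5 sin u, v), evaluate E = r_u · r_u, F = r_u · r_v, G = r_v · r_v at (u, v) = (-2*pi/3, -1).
E = 25;  F = 0;  G = 1

Partials: r_u = (-5*sin(u), 5*cos(u), 0), r_v = (0, 0, 1). As functions of (u, v):
  E = r_u · r_u = 25,
  F = r_u · r_v = 0,
  G = r_v · r_v = 1.
Evaluating at (u, v) = (-2*pi/3, -1): E = 25, F = 0, G = 1.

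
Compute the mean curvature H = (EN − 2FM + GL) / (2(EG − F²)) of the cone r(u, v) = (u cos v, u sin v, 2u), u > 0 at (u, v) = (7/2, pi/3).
H = 2*sqrt(5)/35

With E = 5, F = 0, G = u^2, L = 0, M = 0, N = 2*sqrt(5)*u^2/(5*Abs(u)), assemble
  H = (EN − 2FM + GL) / (2(EG − F²)) = sqrt(5)/(5*Abs(u)).
At (u, v) = (7/2, pi/3): H = 2*sqrt(5)/35.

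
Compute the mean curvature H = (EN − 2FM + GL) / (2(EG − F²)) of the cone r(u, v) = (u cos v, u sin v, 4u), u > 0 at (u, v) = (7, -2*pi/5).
H = 2*sqrt(17)/119

With E = 17, F = 0, G = u^2, L = 0, M = 0, N = 4*sqrt(17)*u^2/(17*Abs(u)), assemble
  H = (EN − 2FM + GL) / (2(EG − F²)) = 2*sqrt(17)/(17*Abs(u)).
At (u, v) = (7, -2*pi/5): H = 2*sqrt(17)/119.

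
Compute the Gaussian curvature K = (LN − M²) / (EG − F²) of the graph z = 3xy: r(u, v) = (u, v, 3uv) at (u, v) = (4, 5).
K = -9/136900

Coefficients of the first fundamental form: E = 9*v^2 + 1, F = 9*u*v, G = 9*u^2 + 1.
Coefficients of the second fundamental form: L = 0, M = 3/sqrt(9*u^2 + 9*v^2 + 1), N = 0.
Assemble K = (LN − M²)/(EG − F²) = -9/(81*u^4 + 162*u^2*v^2 + 18*u^2 + 81*v^4 + 18*v^2 + 1). At (u, v) = (4, 5): K = -9/136900.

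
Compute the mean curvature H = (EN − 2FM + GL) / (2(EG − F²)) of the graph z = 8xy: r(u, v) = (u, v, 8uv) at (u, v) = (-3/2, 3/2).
H = 1152/4913

With E = 64*v^2 + 1, F = 64*u*v, G = 64*u^2 + 1, L = 0, M = 8/sqrt(64*u^2 + 64*v^2 + 1), N = 0, assemble
  H = (EN − 2FM + GL) / (2(EG − F²)) = -512*u*v/(64*u^2 + 64*v^2 + 1)^(3/2).
At (u, v) = (-3/2, 3/2): H = 1152/4913.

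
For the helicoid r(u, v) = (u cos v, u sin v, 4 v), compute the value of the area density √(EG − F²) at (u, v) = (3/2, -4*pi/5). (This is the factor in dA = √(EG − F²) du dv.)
√(EG − F²)|_{(3/2, -4*pi/5)} = sqrt(73)/2

E = 1, F = 0, G = u^2 + 16, so EG − F² = u^2 + 16. Taking the positive square root: √(EG − F²) = sqrt(u^2 + 16). At (u, v) = (3/2, -4*pi/5): sqrt(73)/2.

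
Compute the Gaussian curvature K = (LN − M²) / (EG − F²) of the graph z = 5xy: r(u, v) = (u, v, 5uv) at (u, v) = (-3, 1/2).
K = -400/863041

Coefficients of the first fundamental form: E = 25*v^2 + 1, F = 25*u*v, G = 25*u^2 + 1.
Coefficients of the second fundamental form: L = 0, M = 5/sqrt(25*u^2 + 25*v^2 + 1), N = 0.
Assemble K = (LN − M²)/(EG − F²) = -25/(625*u^4 + 1250*u^2*v^2 + 50*u^2 + 625*v^4 + 50*v^2 + 1). At (u, v) = (-3, 1/2): K = -400/863041.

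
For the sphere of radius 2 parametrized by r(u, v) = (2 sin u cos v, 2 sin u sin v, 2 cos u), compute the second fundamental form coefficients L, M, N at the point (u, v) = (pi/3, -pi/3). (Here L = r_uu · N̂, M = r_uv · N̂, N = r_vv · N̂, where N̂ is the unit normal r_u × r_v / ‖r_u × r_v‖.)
L = -2;  M = 0;  N = -3/2

Compute the unit normal N̂(u, v) = (sin(u)^2*cos(v)/Abs(sin(u)), sin(u)^2*sin(v)/Abs(sin(u)), sin(2*u)/(2*Abs(sin(u)))), and the second partials r_uu, r_uv, r_vv. Take dot products:
  L(u, v) = r_uu · N̂ = -2*sin(u)/Abs(sin(u)),
  M(u, v) = r_uv · N̂ = 0,
  N(u, v) = r_vv · N̂ = -2*sin(u)^3/Abs(sin(u)).
Evaluating at (u, v) = (pi/3, -pi/3):
  L = -2, M = 0, N = -3/2.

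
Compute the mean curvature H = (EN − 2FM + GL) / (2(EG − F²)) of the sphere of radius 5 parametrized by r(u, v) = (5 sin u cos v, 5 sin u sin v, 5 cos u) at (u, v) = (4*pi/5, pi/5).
H = -1/5

With E = 25, F = 0, G = 25*sin(u)^2, L = -5*sin(u)/Abs(sin(u)), M = 0, N = -5*sin(u)^3/Abs(sin(u)), assemble
  H = (EN − 2FM + GL) / (2(EG − F²)) = -sin(u)/(5*Abs(sin(u))).
At (u, v) = (4*pi/5, pi/5): H = -1/5.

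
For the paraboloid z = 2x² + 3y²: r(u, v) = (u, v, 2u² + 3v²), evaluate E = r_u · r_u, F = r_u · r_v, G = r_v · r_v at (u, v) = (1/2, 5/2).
E = 5;  F = 30;  G = 226

Partials: r_u = (1, 0, 4*u), r_v = (0, 1, 6*v). As functions of (u, v):
  E = r_u · r_u = 16*u^2 + 1,
  F = r_u · r_v = 24*u*v,
  G = r_v · r_v = 36*v^2 + 1.
Evaluating at (u, v) = (1/2, 5/2): E = 5, F = 30, G = 226.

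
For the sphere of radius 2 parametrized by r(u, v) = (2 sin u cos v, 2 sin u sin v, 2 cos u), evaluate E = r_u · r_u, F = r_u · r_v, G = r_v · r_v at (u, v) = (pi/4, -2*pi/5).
E = 4;  F = 0;  G = 2

Partials: r_u = (2*cos(u)*cos(v), 2*sin(v)*cos(u), -2*sin(u)), r_v = (-2*sin(u)*sin(v), 2*sin(u)*cos(v), 0). As functions of (u, v):
  E = r_u · r_u = 4,
  F = r_u · r_v = 0,
  G = r_v · r_v = 4*sin(u)^2.
Evaluating at (u, v) = (pi/4, -2*pi/5): E = 4, F = 0, G = 2.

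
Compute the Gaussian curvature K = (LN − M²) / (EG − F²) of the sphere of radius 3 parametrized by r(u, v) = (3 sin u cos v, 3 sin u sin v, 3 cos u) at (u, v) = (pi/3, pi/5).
K = 1/9

Coefficients of the first fundamental form: E = 9, F = 0, G = 9*sin(u)^2.
Coefficients of the second fundamental form: L = -3*sin(u)/Abs(sin(u)), M = 0, N = -3*sin(u)^3/Abs(sin(u)).
Assemble K = (LN − M²)/(EG − F²) = 1/9. At (u, v) = (pi/3, pi/5): K = 1/9.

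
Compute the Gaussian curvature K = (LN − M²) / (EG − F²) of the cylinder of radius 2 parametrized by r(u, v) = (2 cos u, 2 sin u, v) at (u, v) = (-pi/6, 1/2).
K = 0

Coefficients of the first fundamental form: E = 4, F = 0, G = 1.
Coefficients of the second fundamental form: L = -2, M = 0, N = 0.
Assemble K = (LN − M²)/(EG − F²) = 0. At (u, v) = (-pi/6, 1/2): K = 0.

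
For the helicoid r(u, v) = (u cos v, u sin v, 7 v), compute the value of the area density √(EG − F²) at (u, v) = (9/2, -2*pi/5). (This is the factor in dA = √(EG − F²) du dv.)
√(EG − F²)|_{(9/2, -2*pi/5)} = sqrt(277)/2

E = 1, F = 0, G = u^2 + 49, so EG − F² = u^2 + 49. Taking the positive square root: √(EG − F²) = sqrt(u^2 + 49). At (u, v) = (9/2, -2*pi/5): sqrt(277)/2.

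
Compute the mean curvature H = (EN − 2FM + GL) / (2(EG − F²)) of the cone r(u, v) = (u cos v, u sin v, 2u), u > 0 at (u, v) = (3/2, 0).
H = 2*sqrt(5)/15

With E = 5, F = 0, G = u^2, L = 0, M = 0, N = 2*sqrt(5)*u^2/(5*Abs(u)), assemble
  H = (EN − 2FM + GL) / (2(EG − F²)) = sqrt(5)/(5*Abs(u)).
At (u, v) = (3/2, 0): H = 2*sqrt(5)/15.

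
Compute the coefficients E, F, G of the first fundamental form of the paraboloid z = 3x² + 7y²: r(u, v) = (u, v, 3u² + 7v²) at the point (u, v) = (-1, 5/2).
E = 37;  F = -210;  G = 1226

Partials: r_u = (1, 0, 6*u), r_v = (0, 1, 14*v). As functions of (u, v):
  E = r_u · r_u = 36*u^2 + 1,
  F = r_u · r_v = 84*u*v,
  G = r_v · r_v = 196*v^2 + 1.
Evaluating at (u, v) = (-1, 5/2): E = 37, F = -210, G = 1226.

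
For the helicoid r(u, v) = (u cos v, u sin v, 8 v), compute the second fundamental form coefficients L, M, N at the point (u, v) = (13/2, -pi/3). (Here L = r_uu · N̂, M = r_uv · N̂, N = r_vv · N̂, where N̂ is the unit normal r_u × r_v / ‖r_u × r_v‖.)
L = 0;  M = -16*sqrt(17)/85;  N = 0

Compute the unit normal N̂(u, v) = (8*sin(v)/sqrt(u^2 + 64), -8*cos(v)/sqrt(u^2 + 64), u/sqrt(u^2 + 64)), and the second partials r_uu, r_uv, r_vv. Take dot products:
  L(u, v) = r_uu · N̂ = 0,
  M(u, v) = r_uv · N̂ = -8/sqrt(u^2 + 64),
  N(u, v) = r_vv · N̂ = 0.
Evaluating at (u, v) = (13/2, -pi/3):
  L = 0, M = -16*sqrt(17)/85, N = 0.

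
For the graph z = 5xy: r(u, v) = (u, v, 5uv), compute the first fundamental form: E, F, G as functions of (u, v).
E = 25*v^2 + 1;  F = 25*u*v;  G = 25*u^2 + 1

Compute partials: r_u = (1, 0, 5*v), r_v = (0, 1, 5*u). Then
  E = r_u · r_u = 25*v^2 + 1,
  F = r_u · r_v = 25*u*v,
  G = r_v · r_v = 25*u^2 + 1.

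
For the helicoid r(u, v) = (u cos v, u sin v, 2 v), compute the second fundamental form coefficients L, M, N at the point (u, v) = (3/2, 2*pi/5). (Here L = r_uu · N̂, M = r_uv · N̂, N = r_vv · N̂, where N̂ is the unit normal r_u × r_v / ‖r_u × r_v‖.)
L = 0;  M = -4/5;  N = 0

Compute the unit normal N̂(u, v) = (2*sin(v)/sqrt(u^2 + 4), -2*cos(v)/sqrt(u^2 + 4), u/sqrt(u^2 + 4)), and the second partials r_uu, r_uv, r_vv. Take dot products:
  L(u, v) = r_uu · N̂ = 0,
  M(u, v) = r_uv · N̂ = -2/sqrt(u^2 + 4),
  N(u, v) = r_vv · N̂ = 0.
Evaluating at (u, v) = (3/2, 2*pi/5):
  L = 0, M = -4/5, N = 0.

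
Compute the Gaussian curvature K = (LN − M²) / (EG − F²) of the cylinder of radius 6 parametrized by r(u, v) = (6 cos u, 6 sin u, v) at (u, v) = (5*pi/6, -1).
K = 0

Coefficients of the first fundamental form: E = 36, F = 0, G = 1.
Coefficients of the second fundamental form: L = -6, M = 0, N = 0.
Assemble K = (LN − M²)/(EG − F²) = 0. At (u, v) = (5*pi/6, -1): K = 0.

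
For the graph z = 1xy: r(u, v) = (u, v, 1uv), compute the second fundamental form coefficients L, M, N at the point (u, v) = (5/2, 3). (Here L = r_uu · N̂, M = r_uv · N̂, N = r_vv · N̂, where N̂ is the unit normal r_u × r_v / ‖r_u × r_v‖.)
L = 0;  M = 2*sqrt(65)/65;  N = 0

Compute the unit normal N̂(u, v) = (-v/sqrt(u^2 + v^2 + 1), -u/sqrt(u^2 + v^2 + 1), 1/sqrt(u^2 + v^2 + 1)), and the second partials r_uu, r_uv, r_vv. Take dot products:
  L(u, v) = r_uu · N̂ = 0,
  M(u, v) = r_uv · N̂ = 1/sqrt(u^2 + v^2 + 1),
  N(u, v) = r_vv · N̂ = 0.
Evaluating at (u, v) = (5/2, 3):
  L = 0, M = 2*sqrt(65)/65, N = 0.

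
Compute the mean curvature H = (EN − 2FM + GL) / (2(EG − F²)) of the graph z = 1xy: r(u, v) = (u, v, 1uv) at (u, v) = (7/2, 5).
H = -140*sqrt(17)/7803

With E = v^2 + 1, F = u*v, G = u^2 + 1, L = 0, M = 1/sqrt(u^2 + v^2 + 1), N = 0, assemble
  H = (EN − 2FM + GL) / (2(EG − F²)) = -u*v/(u^2 + v^2 + 1)^(3/2).
At (u, v) = (7/2, 5): H = -140*sqrt(17)/7803.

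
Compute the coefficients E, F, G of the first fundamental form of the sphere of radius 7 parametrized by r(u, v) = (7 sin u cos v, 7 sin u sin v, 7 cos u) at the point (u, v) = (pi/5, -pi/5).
E = 49;  F = 0;  G = 245/8 - 49*sqrt(5)/8

Partials: r_u = (7*cos(u)*cos(v), 7*sin(v)*cos(u), -7*sin(u)), r_v = (-7*sin(u)*sin(v), 7*sin(u)*cos(v), 0). As functions of (u, v):
  E = r_u · r_u = 49,
  F = r_u · r_v = 0,
  G = r_v · r_v = 49*sin(u)^2.
Evaluating at (u, v) = (pi/5, -pi/5): E = 49, F = 0, G = 245/8 - 49*sqrt(5)/8.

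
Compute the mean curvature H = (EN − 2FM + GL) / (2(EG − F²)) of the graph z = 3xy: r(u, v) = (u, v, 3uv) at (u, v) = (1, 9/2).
H = -972*sqrt(769)/591361

With E = 9*v^2 + 1, F = 9*u*v, G = 9*u^2 + 1, L = 0, M = 3/sqrt(9*u^2 + 9*v^2 + 1), N = 0, assemble
  H = (EN − 2FM + GL) / (2(EG − F²)) = -27*u*v/(9*u^2 + 9*v^2 + 1)^(3/2).
At (u, v) = (1, 9/2): H = -972*sqrt(769)/591361.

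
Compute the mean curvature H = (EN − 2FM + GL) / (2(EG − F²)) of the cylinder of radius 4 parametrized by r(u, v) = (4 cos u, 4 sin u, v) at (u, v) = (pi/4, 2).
H = -1/8

With E = 16, F = 0, G = 1, L = -4, M = 0, N = 0, assemble
  H = (EN − 2FM + GL) / (2(EG − F²)) = -1/8.
At (u, v) = (pi/4, 2): H = -1/8.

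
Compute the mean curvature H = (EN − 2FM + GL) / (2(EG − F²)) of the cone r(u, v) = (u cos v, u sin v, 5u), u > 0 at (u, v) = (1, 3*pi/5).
H = 5*sqrt(26)/52

With E = 26, F = 0, G = u^2, L = 0, M = 0, N = 5*sqrt(26)*u^2/(26*Abs(u)), assemble
  H = (EN − 2FM + GL) / (2(EG − F²)) = 5*sqrt(26)/(52*Abs(u)).
At (u, v) = (1, 3*pi/5): H = 5*sqrt(26)/52.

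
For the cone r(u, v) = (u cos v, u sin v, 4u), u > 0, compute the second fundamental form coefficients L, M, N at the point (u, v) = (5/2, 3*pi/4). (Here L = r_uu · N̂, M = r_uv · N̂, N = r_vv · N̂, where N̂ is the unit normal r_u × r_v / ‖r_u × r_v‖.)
L = 0;  M = 0;  N = 10*sqrt(17)/17

Compute the unit normal N̂(u, v) = (-4*sqrt(17)*u*cos(v)/(17*Abs(u)), -4*sqrt(17)*u*sin(v)/(17*Abs(u)), sqrt(17)*u/(17*Abs(u))), and the second partials r_uu, r_uv, r_vv. Take dot products:
  L(u, v) = r_uu · N̂ = 0,
  M(u, v) = r_uv · N̂ = 0,
  N(u, v) = r_vv · N̂ = 4*sqrt(17)*u^2/(17*Abs(u)).
Evaluating at (u, v) = (5/2, 3*pi/4):
  L = 0, M = 0, N = 10*sqrt(17)/17.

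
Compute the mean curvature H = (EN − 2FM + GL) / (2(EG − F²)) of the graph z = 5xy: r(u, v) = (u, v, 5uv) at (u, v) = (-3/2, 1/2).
H = 375*sqrt(254)/32258

With E = 25*v^2 + 1, F = 25*u*v, G = 25*u^2 + 1, L = 0, M = 5/sqrt(25*u^2 + 25*v^2 + 1), N = 0, assemble
  H = (EN − 2FM + GL) / (2(EG − F²)) = -125*u*v/(25*u^2 + 25*v^2 + 1)^(3/2).
At (u, v) = (-3/2, 1/2): H = 375*sqrt(254)/32258.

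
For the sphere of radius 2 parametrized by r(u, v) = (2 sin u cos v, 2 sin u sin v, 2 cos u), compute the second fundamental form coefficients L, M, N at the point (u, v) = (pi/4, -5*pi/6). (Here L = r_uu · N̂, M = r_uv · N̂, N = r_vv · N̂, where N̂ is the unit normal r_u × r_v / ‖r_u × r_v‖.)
L = -2;  M = 0;  N = -1

Compute the unit normal N̂(u, v) = (sin(u)^2*cos(v)/Abs(sin(u)), sin(u)^2*sin(v)/Abs(sin(u)), sin(2*u)/(2*Abs(sin(u)))), and the second partials r_uu, r_uv, r_vv. Take dot products:
  L(u, v) = r_uu · N̂ = -2*sin(u)/Abs(sin(u)),
  M(u, v) = r_uv · N̂ = 0,
  N(u, v) = r_vv · N̂ = -2*sin(u)^3/Abs(sin(u)).
Evaluating at (u, v) = (pi/4, -5*pi/6):
  L = -2, M = 0, N = -1.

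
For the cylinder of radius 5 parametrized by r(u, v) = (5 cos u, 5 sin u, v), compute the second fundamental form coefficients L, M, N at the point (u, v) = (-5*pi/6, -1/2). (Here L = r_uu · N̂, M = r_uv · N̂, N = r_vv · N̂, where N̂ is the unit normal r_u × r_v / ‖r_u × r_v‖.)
L = -5;  M = 0;  N = 0

Compute the unit normal N̂(u, v) = (cos(u), sin(u), 0), and the second partials r_uu, r_uv, r_vv. Take dot products:
  L(u, v) = r_uu · N̂ = -5,
  M(u, v) = r_uv · N̂ = 0,
  N(u, v) = r_vv · N̂ = 0.
Evaluating at (u, v) = (-5*pi/6, -1/2):
  L = -5, M = 0, N = 0.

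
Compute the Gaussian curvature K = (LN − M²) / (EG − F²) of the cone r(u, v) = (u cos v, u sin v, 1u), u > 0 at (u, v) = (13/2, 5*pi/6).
K = 0

Coefficients of the first fundamental form: E = 2, F = 0, G = u^2.
Coefficients of the second fundamental form: L = 0, M = 0, N = sqrt(2)*u^2/(2*Abs(u)).
Assemble K = (LN − M²)/(EG − F²) = 0. At (u, v) = (13/2, 5*pi/6): K = 0.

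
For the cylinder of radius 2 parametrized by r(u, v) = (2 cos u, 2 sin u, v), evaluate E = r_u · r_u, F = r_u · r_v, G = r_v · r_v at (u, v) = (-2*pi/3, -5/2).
E = 4;  F = 0;  G = 1

Partials: r_u = (-2*sin(u), 2*cos(u), 0), r_v = (0, 0, 1). As functions of (u, v):
  E = r_u · r_u = 4,
  F = r_u · r_v = 0,
  G = r_v · r_v = 1.
Evaluating at (u, v) = (-2*pi/3, -5/2): E = 4, F = 0, G = 1.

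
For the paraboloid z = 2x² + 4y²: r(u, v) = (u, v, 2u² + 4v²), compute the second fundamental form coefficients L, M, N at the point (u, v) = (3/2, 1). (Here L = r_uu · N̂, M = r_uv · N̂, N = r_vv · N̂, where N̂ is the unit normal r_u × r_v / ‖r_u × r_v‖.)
L = 4*sqrt(101)/101;  M = 0;  N = 8*sqrt(101)/101

Compute the unit normal N̂(u, v) = (-4*u/sqrt(16*u^2 + 64*v^2 + 1), -8*v/sqrt(16*u^2 + 64*v^2 + 1), 1/sqrt(16*u^2 + 64*v^2 + 1)), and the second partials r_uu, r_uv, r_vv. Take dot products:
  L(u, v) = r_uu · N̂ = 4/sqrt(16*u^2 + 64*v^2 + 1),
  M(u, v) = r_uv · N̂ = 0,
  N(u, v) = r_vv · N̂ = 8/sqrt(16*u^2 + 64*v^2 + 1).
Evaluating at (u, v) = (3/2, 1):
  L = 4*sqrt(101)/101, M = 0, N = 8*sqrt(101)/101.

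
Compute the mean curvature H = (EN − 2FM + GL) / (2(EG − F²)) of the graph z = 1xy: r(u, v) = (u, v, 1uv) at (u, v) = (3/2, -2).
H = 24*sqrt(29)/841

With E = v^2 + 1, F = u*v, G = u^2 + 1, L = 0, M = 1/sqrt(u^2 + v^2 + 1), N = 0, assemble
  H = (EN − 2FM + GL) / (2(EG − F²)) = -u*v/(u^2 + v^2 + 1)^(3/2).
At (u, v) = (3/2, -2): H = 24*sqrt(29)/841.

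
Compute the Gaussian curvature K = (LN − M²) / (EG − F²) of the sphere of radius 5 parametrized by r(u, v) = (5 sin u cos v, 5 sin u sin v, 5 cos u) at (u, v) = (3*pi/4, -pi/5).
K = 1/25

Coefficients of the first fundamental form: E = 25, F = 0, G = 25*sin(u)^2.
Coefficients of the second fundamental form: L = -5*sin(u)/Abs(sin(u)), M = 0, N = -5*sin(u)^3/Abs(sin(u)).
Assemble K = (LN − M²)/(EG − F²) = 1/25. At (u, v) = (3*pi/4, -pi/5): K = 1/25.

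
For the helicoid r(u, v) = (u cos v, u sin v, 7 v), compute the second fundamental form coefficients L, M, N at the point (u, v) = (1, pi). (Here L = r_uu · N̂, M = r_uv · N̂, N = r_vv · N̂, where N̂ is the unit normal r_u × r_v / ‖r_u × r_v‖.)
L = 0;  M = -7*sqrt(2)/10;  N = 0

Compute the unit normal N̂(u, v) = (7*sin(v)/sqrt(u^2 + 49), -7*cos(v)/sqrt(u^2 + 49), u/sqrt(u^2 + 49)), and the second partials r_uu, r_uv, r_vv. Take dot products:
  L(u, v) = r_uu · N̂ = 0,
  M(u, v) = r_uv · N̂ = -7/sqrt(u^2 + 49),
  N(u, v) = r_vv · N̂ = 0.
Evaluating at (u, v) = (1, pi):
  L = 0, M = -7*sqrt(2)/10, N = 0.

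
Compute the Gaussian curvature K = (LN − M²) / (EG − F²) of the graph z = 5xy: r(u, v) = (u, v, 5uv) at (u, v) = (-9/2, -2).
K = -400/5900041

Coefficients of the first fundamental form: E = 25*v^2 + 1, F = 25*u*v, G = 25*u^2 + 1.
Coefficients of the second fundamental form: L = 0, M = 5/sqrt(25*u^2 + 25*v^2 + 1), N = 0.
Assemble K = (LN − M²)/(EG − F²) = -25/(625*u^4 + 1250*u^2*v^2 + 50*u^2 + 625*v^4 + 50*v^2 + 1). At (u, v) = (-9/2, -2): K = -400/5900041.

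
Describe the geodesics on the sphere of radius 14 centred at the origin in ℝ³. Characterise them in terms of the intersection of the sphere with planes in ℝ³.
Geodesics on the sphere of radius 14 are great circles — circles of radius 14 obtained as the intersection of the sphere with planes through the origin (the centre of the sphere).

A curve α(t) of nonzero constant speed on the sphere of radius 14 is a geodesic iff its acceleration α̈ is everywhere normal to the surface, i.e. parallel to the radial vector α(t). Then d/dt(α × α̇) = α̇ × α̇ + α × α̈ = 0, so α × α̇ is a constant vector n ≠ 0 and α(t) · n = 0 for all t: α lies in the plane through the origin with normal n. The intersection of that plane with the sphere is a circle of radius 14 (a great circle). Conversely, a great circle traversed at constant speed has centripetal acceleration pointing at the origin, hence normal to the sphere, so every great circle is a geodesic.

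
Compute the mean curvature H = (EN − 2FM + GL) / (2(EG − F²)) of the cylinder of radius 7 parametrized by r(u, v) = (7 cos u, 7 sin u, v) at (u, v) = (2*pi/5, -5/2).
H = -1/14

With E = 49, F = 0, G = 1, L = -7, M = 0, N = 0, assemble
  H = (EN − 2FM + GL) / (2(EG − F²)) = -1/14.
At (u, v) = (2*pi/5, -5/2): H = -1/14.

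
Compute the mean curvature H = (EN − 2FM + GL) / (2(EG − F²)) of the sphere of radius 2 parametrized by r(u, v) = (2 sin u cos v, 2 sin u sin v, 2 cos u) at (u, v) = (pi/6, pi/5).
H = -1/2

With E = 4, F = 0, G = 4*sin(u)^2, L = -2*sin(u)/Abs(sin(u)), M = 0, N = -2*sin(u)^3/Abs(sin(u)), assemble
  H = (EN − 2FM + GL) / (2(EG − F²)) = -sin(u)/(2*Abs(sin(u))).
At (u, v) = (pi/6, pi/5): H = -1/2.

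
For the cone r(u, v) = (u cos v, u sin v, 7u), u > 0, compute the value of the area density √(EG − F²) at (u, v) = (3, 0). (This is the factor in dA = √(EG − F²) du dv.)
√(EG − F²)|_{(3, 0)} = 15*sqrt(2)

E = 50, F = 0, G = u^2, so EG − F² = 50*u^2. Taking the positive square root: √(EG − F²) = 5*sqrt(2)*Abs(u). At (u, v) = (3, 0): 15*sqrt(2).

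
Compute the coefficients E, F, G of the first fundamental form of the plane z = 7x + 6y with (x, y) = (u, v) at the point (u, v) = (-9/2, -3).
E = 50;  F = 42;  G = 37

Partials: r_u = (1, 0, 7), r_v = (0, 1, 6). As functions of (u, v):
  E = r_u · r_u = 50,
  F = r_u · r_v = 42,
  G = r_v · r_v = 37.
Evaluating at (u, v) = (-9/2, -3): E = 50, F = 42, G = 37.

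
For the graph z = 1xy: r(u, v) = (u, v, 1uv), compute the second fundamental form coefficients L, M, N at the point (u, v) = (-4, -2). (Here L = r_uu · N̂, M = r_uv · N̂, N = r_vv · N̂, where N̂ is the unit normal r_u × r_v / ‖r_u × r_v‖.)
L = 0;  M = sqrt(21)/21;  N = 0

Compute the unit normal N̂(u, v) = (-v/sqrt(u^2 + v^2 + 1), -u/sqrt(u^2 + v^2 + 1), 1/sqrt(u^2 + v^2 + 1)), and the second partials r_uu, r_uv, r_vv. Take dot products:
  L(u, v) = r_uu · N̂ = 0,
  M(u, v) = r_uv · N̂ = 1/sqrt(u^2 + v^2 + 1),
  N(u, v) = r_vv · N̂ = 0.
Evaluating at (u, v) = (-4, -2):
  L = 0, M = sqrt(21)/21, N = 0.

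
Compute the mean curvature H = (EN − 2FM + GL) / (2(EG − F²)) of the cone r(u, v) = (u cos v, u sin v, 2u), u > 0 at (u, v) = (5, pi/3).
H = sqrt(5)/25

With E = 5, F = 0, G = u^2, L = 0, M = 0, N = 2*sqrt(5)*u^2/(5*Abs(u)), assemble
  H = (EN − 2FM + GL) / (2(EG − F²)) = sqrt(5)/(5*Abs(u)).
At (u, v) = (5, pi/3): H = sqrt(5)/25.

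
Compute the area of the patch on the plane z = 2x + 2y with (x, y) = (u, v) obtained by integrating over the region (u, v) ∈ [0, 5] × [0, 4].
Area = 60

Area = ∫∫ √(EG − F²) du dv with √(EG − F²) = 3. Integrating over [0, 5] × [0, 4] gives 60.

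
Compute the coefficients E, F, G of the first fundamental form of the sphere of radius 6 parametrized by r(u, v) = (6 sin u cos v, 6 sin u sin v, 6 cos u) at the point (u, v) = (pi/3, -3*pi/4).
E = 36;  F = 0;  G = 27

Partials: r_u = (6*cos(u)*cos(v), 6*sin(v)*cos(u), -6*sin(u)), r_v = (-6*sin(u)*sin(v), 6*sin(u)*cos(v), 0). As functions of (u, v):
  E = r_u · r_u = 36,
  F = r_u · r_v = 0,
  G = r_v · r_v = 36*sin(u)^2.
Evaluating at (u, v) = (pi/3, -3*pi/4): E = 36, F = 0, G = 27.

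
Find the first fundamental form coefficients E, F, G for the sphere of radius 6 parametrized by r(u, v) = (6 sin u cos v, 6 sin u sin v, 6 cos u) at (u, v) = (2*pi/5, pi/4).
E = 36;  F = 0;  G = 9*sqrt(5)/2 + 45/2

Partials: r_u = (6*cos(u)*cos(v), 6*sin(v)*cos(u), -6*sin(u)), r_v = (-6*sin(u)*sin(v), 6*sin(u)*cos(v), 0). As functions of (u, v):
  E = r_u · r_u = 36,
  F = r_u · r_v = 0,
  G = r_v · r_v = 36*sin(u)^2.
Evaluating at (u, v) = (2*pi/5, pi/4): E = 36, F = 0, G = 9*sqrt(5)/2 + 45/2.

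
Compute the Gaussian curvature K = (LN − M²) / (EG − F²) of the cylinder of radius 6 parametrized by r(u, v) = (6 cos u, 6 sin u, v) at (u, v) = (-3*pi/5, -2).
K = 0

Coefficients of the first fundamental form: E = 36, F = 0, G = 1.
Coefficients of the second fundamental form: L = -6, M = 0, N = 0.
Assemble K = (LN − M²)/(EG − F²) = 0. At (u, v) = (-3*pi/5, -2): K = 0.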